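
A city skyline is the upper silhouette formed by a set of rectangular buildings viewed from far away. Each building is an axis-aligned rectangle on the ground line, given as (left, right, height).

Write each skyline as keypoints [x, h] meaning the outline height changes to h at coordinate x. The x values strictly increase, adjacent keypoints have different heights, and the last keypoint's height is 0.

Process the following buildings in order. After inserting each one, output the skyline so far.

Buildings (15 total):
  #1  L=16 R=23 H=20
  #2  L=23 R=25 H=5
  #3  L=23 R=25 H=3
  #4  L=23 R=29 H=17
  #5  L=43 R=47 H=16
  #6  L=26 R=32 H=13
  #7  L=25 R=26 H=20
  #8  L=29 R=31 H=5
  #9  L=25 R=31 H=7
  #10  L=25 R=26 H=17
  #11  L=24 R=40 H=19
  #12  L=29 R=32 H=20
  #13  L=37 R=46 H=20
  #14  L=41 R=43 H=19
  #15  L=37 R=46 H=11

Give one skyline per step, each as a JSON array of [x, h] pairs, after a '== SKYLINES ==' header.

== SKYLINES ==
[[16,20],[23,0]]
[[16,20],[23,5],[25,0]]
[[16,20],[23,5],[25,0]]
[[16,20],[23,17],[29,0]]
[[16,20],[23,17],[29,0],[43,16],[47,0]]
[[16,20],[23,17],[29,13],[32,0],[43,16],[47,0]]
[[16,20],[23,17],[25,20],[26,17],[29,13],[32,0],[43,16],[47,0]]
[[16,20],[23,17],[25,20],[26,17],[29,13],[32,0],[43,16],[47,0]]
[[16,20],[23,17],[25,20],[26,17],[29,13],[32,0],[43,16],[47,0]]
[[16,20],[23,17],[25,20],[26,17],[29,13],[32,0],[43,16],[47,0]]
[[16,20],[23,17],[24,19],[25,20],[26,19],[40,0],[43,16],[47,0]]
[[16,20],[23,17],[24,19],[25,20],[26,19],[29,20],[32,19],[40,0],[43,16],[47,0]]
[[16,20],[23,17],[24,19],[25,20],[26,19],[29,20],[32,19],[37,20],[46,16],[47,0]]
[[16,20],[23,17],[24,19],[25,20],[26,19],[29,20],[32,19],[37,20],[46,16],[47,0]]
[[16,20],[23,17],[24,19],[25,20],[26,19],[29,20],[32,19],[37,20],[46,16],[47,0]]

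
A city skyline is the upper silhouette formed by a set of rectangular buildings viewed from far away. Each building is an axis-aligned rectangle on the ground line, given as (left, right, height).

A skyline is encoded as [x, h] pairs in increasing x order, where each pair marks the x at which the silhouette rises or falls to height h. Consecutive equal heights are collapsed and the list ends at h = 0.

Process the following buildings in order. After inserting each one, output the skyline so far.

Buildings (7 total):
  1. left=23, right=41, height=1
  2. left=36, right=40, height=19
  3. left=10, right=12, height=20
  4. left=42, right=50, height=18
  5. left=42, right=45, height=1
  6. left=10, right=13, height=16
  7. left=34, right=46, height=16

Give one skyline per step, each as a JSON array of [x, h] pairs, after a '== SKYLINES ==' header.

== SKYLINES ==
[[23,1],[41,0]]
[[23,1],[36,19],[40,1],[41,0]]
[[10,20],[12,0],[23,1],[36,19],[40,1],[41,0]]
[[10,20],[12,0],[23,1],[36,19],[40,1],[41,0],[42,18],[50,0]]
[[10,20],[12,0],[23,1],[36,19],[40,1],[41,0],[42,18],[50,0]]
[[10,20],[12,16],[13,0],[23,1],[36,19],[40,1],[41,0],[42,18],[50,0]]
[[10,20],[12,16],[13,0],[23,1],[34,16],[36,19],[40,16],[42,18],[50,0]]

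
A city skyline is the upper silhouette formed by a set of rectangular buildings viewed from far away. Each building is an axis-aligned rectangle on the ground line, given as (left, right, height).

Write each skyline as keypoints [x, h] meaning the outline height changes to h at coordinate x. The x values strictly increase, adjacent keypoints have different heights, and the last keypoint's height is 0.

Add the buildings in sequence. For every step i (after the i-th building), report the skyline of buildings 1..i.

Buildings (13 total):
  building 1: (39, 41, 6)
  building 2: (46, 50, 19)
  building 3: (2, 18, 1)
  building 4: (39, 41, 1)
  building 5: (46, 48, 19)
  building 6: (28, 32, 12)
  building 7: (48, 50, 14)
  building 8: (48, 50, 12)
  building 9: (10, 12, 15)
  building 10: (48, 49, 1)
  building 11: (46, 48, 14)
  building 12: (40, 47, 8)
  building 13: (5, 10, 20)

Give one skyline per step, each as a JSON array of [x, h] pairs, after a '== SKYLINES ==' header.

== SKYLINES ==
[[39,6],[41,0]]
[[39,6],[41,0],[46,19],[50,0]]
[[2,1],[18,0],[39,6],[41,0],[46,19],[50,0]]
[[2,1],[18,0],[39,6],[41,0],[46,19],[50,0]]
[[2,1],[18,0],[39,6],[41,0],[46,19],[50,0]]
[[2,1],[18,0],[28,12],[32,0],[39,6],[41,0],[46,19],[50,0]]
[[2,1],[18,0],[28,12],[32,0],[39,6],[41,0],[46,19],[50,0]]
[[2,1],[18,0],[28,12],[32,0],[39,6],[41,0],[46,19],[50,0]]
[[2,1],[10,15],[12,1],[18,0],[28,12],[32,0],[39,6],[41,0],[46,19],[50,0]]
[[2,1],[10,15],[12,1],[18,0],[28,12],[32,0],[39,6],[41,0],[46,19],[50,0]]
[[2,1],[10,15],[12,1],[18,0],[28,12],[32,0],[39,6],[41,0],[46,19],[50,0]]
[[2,1],[10,15],[12,1],[18,0],[28,12],[32,0],[39,6],[40,8],[46,19],[50,0]]
[[2,1],[5,20],[10,15],[12,1],[18,0],[28,12],[32,0],[39,6],[40,8],[46,19],[50,0]]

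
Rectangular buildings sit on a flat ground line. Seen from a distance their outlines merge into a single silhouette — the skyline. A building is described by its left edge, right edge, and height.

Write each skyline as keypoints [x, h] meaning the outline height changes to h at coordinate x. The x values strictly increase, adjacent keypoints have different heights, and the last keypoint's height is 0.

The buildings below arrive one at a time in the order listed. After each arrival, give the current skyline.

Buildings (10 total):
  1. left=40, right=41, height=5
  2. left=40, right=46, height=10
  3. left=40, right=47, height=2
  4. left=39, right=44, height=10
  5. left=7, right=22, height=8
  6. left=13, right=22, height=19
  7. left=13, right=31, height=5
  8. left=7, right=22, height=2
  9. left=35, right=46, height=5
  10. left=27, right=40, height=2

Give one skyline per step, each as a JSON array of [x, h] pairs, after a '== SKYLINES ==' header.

== SKYLINES ==
[[40,5],[41,0]]
[[40,10],[46,0]]
[[40,10],[46,2],[47,0]]
[[39,10],[46,2],[47,0]]
[[7,8],[22,0],[39,10],[46,2],[47,0]]
[[7,8],[13,19],[22,0],[39,10],[46,2],[47,0]]
[[7,8],[13,19],[22,5],[31,0],[39,10],[46,2],[47,0]]
[[7,8],[13,19],[22,5],[31,0],[39,10],[46,2],[47,0]]
[[7,8],[13,19],[22,5],[31,0],[35,5],[39,10],[46,2],[47,0]]
[[7,8],[13,19],[22,5],[31,2],[35,5],[39,10],[46,2],[47,0]]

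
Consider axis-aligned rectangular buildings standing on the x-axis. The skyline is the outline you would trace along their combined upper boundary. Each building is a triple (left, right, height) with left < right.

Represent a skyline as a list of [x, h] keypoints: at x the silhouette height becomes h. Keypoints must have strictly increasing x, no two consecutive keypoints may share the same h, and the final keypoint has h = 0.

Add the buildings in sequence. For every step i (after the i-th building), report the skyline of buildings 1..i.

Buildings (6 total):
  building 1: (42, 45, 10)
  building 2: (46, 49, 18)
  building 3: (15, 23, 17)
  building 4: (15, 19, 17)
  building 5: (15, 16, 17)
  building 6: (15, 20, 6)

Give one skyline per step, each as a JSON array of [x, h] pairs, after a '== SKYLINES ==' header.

== SKYLINES ==
[[42,10],[45,0]]
[[42,10],[45,0],[46,18],[49,0]]
[[15,17],[23,0],[42,10],[45,0],[46,18],[49,0]]
[[15,17],[23,0],[42,10],[45,0],[46,18],[49,0]]
[[15,17],[23,0],[42,10],[45,0],[46,18],[49,0]]
[[15,17],[23,0],[42,10],[45,0],[46,18],[49,0]]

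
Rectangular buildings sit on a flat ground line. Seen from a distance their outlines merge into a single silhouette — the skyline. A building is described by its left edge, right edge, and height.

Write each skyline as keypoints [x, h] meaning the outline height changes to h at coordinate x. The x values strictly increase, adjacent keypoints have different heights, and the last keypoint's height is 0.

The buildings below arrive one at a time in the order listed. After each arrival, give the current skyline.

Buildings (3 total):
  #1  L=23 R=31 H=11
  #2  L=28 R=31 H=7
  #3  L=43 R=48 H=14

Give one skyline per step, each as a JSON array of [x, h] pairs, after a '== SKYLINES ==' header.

== SKYLINES ==
[[23,11],[31,0]]
[[23,11],[31,0]]
[[23,11],[31,0],[43,14],[48,0]]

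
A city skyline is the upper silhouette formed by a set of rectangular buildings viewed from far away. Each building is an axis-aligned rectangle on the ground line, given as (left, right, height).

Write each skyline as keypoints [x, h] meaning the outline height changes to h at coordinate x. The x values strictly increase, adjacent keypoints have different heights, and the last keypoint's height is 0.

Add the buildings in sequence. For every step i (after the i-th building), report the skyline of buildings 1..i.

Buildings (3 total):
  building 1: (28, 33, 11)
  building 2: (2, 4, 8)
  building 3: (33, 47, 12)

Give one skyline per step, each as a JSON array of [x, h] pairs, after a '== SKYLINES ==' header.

== SKYLINES ==
[[28,11],[33,0]]
[[2,8],[4,0],[28,11],[33,0]]
[[2,8],[4,0],[28,11],[33,12],[47,0]]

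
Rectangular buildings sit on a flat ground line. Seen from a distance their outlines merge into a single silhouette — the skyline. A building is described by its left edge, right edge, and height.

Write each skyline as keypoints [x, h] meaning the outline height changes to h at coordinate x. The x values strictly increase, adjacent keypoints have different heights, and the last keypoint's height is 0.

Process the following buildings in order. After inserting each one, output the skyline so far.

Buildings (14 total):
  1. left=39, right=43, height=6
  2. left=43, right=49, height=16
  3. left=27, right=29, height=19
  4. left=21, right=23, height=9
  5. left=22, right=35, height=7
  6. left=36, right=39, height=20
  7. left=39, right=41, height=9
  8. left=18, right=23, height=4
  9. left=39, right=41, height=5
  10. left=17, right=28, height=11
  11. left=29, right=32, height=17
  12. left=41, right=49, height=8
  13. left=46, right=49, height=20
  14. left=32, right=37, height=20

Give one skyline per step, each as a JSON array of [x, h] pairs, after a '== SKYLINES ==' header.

== SKYLINES ==
[[39,6],[43,0]]
[[39,6],[43,16],[49,0]]
[[27,19],[29,0],[39,6],[43,16],[49,0]]
[[21,9],[23,0],[27,19],[29,0],[39,6],[43,16],[49,0]]
[[21,9],[23,7],[27,19],[29,7],[35,0],[39,6],[43,16],[49,0]]
[[21,9],[23,7],[27,19],[29,7],[35,0],[36,20],[39,6],[43,16],[49,0]]
[[21,9],[23,7],[27,19],[29,7],[35,0],[36,20],[39,9],[41,6],[43,16],[49,0]]
[[18,4],[21,9],[23,7],[27,19],[29,7],[35,0],[36,20],[39,9],[41,6],[43,16],[49,0]]
[[18,4],[21,9],[23,7],[27,19],[29,7],[35,0],[36,20],[39,9],[41,6],[43,16],[49,0]]
[[17,11],[27,19],[29,7],[35,0],[36,20],[39,9],[41,6],[43,16],[49,0]]
[[17,11],[27,19],[29,17],[32,7],[35,0],[36,20],[39,9],[41,6],[43,16],[49,0]]
[[17,11],[27,19],[29,17],[32,7],[35,0],[36,20],[39,9],[41,8],[43,16],[49,0]]
[[17,11],[27,19],[29,17],[32,7],[35,0],[36,20],[39,9],[41,8],[43,16],[46,20],[49,0]]
[[17,11],[27,19],[29,17],[32,20],[39,9],[41,8],[43,16],[46,20],[49,0]]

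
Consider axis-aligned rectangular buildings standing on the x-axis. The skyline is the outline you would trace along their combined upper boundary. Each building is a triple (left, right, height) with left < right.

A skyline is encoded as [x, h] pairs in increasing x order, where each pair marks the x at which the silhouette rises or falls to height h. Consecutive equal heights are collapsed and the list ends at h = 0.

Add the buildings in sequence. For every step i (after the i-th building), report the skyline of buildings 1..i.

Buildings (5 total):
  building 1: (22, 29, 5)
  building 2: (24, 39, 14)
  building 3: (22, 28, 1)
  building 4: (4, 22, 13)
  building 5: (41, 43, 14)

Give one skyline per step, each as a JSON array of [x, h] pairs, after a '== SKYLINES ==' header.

== SKYLINES ==
[[22,5],[29,0]]
[[22,5],[24,14],[39,0]]
[[22,5],[24,14],[39,0]]
[[4,13],[22,5],[24,14],[39,0]]
[[4,13],[22,5],[24,14],[39,0],[41,14],[43,0]]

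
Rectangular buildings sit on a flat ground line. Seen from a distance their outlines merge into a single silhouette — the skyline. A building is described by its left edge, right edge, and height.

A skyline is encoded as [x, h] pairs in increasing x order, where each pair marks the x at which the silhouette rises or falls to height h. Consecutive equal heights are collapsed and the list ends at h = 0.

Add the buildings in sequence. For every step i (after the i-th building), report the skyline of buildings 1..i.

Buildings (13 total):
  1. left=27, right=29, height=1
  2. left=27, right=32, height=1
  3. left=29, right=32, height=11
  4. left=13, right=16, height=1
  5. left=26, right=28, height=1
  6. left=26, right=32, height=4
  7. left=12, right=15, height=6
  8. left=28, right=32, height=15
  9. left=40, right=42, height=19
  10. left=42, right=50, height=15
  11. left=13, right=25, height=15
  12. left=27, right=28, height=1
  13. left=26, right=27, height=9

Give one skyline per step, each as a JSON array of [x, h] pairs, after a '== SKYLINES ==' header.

== SKYLINES ==
[[27,1],[29,0]]
[[27,1],[32,0]]
[[27,1],[29,11],[32,0]]
[[13,1],[16,0],[27,1],[29,11],[32,0]]
[[13,1],[16,0],[26,1],[29,11],[32,0]]
[[13,1],[16,0],[26,4],[29,11],[32,0]]
[[12,6],[15,1],[16,0],[26,4],[29,11],[32,0]]
[[12,6],[15,1],[16,0],[26,4],[28,15],[32,0]]
[[12,6],[15,1],[16,0],[26,4],[28,15],[32,0],[40,19],[42,0]]
[[12,6],[15,1],[16,0],[26,4],[28,15],[32,0],[40,19],[42,15],[50,0]]
[[12,6],[13,15],[25,0],[26,4],[28,15],[32,0],[40,19],[42,15],[50,0]]
[[12,6],[13,15],[25,0],[26,4],[28,15],[32,0],[40,19],[42,15],[50,0]]
[[12,6],[13,15],[25,0],[26,9],[27,4],[28,15],[32,0],[40,19],[42,15],[50,0]]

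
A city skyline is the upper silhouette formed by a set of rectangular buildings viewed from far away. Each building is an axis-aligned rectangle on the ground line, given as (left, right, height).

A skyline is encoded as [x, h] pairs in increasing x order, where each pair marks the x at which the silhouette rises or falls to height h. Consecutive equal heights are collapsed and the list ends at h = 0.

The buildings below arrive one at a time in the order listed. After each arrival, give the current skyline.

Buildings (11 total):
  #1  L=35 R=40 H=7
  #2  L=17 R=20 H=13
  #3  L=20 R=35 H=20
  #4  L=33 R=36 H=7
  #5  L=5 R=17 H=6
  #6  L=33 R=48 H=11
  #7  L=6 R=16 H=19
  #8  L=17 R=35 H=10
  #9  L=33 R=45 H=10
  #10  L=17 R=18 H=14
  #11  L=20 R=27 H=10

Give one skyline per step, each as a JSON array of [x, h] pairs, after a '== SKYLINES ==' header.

== SKYLINES ==
[[35,7],[40,0]]
[[17,13],[20,0],[35,7],[40,0]]
[[17,13],[20,20],[35,7],[40,0]]
[[17,13],[20,20],[35,7],[40,0]]
[[5,6],[17,13],[20,20],[35,7],[40,0]]
[[5,6],[17,13],[20,20],[35,11],[48,0]]
[[5,6],[6,19],[16,6],[17,13],[20,20],[35,11],[48,0]]
[[5,6],[6,19],[16,6],[17,13],[20,20],[35,11],[48,0]]
[[5,6],[6,19],[16,6],[17,13],[20,20],[35,11],[48,0]]
[[5,6],[6,19],[16,6],[17,14],[18,13],[20,20],[35,11],[48,0]]
[[5,6],[6,19],[16,6],[17,14],[18,13],[20,20],[35,11],[48,0]]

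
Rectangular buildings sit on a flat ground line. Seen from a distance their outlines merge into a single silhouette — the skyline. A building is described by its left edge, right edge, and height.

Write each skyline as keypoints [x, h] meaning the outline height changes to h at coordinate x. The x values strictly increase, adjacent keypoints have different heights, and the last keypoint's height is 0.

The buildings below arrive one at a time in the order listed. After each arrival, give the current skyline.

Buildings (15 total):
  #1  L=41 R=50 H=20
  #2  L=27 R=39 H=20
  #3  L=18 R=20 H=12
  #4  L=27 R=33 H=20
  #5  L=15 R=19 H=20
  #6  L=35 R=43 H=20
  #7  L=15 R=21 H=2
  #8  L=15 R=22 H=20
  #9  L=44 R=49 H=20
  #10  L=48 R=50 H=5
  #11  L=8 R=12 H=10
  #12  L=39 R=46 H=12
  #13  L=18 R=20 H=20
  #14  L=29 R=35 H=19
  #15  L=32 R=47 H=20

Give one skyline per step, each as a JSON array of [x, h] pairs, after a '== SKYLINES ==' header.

== SKYLINES ==
[[41,20],[50,0]]
[[27,20],[39,0],[41,20],[50,0]]
[[18,12],[20,0],[27,20],[39,0],[41,20],[50,0]]
[[18,12],[20,0],[27,20],[39,0],[41,20],[50,0]]
[[15,20],[19,12],[20,0],[27,20],[39,0],[41,20],[50,0]]
[[15,20],[19,12],[20,0],[27,20],[50,0]]
[[15,20],[19,12],[20,2],[21,0],[27,20],[50,0]]
[[15,20],[22,0],[27,20],[50,0]]
[[15,20],[22,0],[27,20],[50,0]]
[[15,20],[22,0],[27,20],[50,0]]
[[8,10],[12,0],[15,20],[22,0],[27,20],[50,0]]
[[8,10],[12,0],[15,20],[22,0],[27,20],[50,0]]
[[8,10],[12,0],[15,20],[22,0],[27,20],[50,0]]
[[8,10],[12,0],[15,20],[22,0],[27,20],[50,0]]
[[8,10],[12,0],[15,20],[22,0],[27,20],[50,0]]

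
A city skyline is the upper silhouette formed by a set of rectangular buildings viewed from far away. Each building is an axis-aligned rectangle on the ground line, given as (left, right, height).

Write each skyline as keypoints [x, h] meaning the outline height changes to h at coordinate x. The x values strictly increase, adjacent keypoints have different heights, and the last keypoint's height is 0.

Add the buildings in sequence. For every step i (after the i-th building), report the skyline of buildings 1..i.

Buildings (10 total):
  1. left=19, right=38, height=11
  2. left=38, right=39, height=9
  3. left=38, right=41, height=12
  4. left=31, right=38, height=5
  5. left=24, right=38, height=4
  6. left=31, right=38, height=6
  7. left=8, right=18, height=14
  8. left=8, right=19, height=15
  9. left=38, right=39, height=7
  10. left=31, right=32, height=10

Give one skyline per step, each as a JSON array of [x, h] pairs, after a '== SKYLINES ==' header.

== SKYLINES ==
[[19,11],[38,0]]
[[19,11],[38,9],[39,0]]
[[19,11],[38,12],[41,0]]
[[19,11],[38,12],[41,0]]
[[19,11],[38,12],[41,0]]
[[19,11],[38,12],[41,0]]
[[8,14],[18,0],[19,11],[38,12],[41,0]]
[[8,15],[19,11],[38,12],[41,0]]
[[8,15],[19,11],[38,12],[41,0]]
[[8,15],[19,11],[38,12],[41,0]]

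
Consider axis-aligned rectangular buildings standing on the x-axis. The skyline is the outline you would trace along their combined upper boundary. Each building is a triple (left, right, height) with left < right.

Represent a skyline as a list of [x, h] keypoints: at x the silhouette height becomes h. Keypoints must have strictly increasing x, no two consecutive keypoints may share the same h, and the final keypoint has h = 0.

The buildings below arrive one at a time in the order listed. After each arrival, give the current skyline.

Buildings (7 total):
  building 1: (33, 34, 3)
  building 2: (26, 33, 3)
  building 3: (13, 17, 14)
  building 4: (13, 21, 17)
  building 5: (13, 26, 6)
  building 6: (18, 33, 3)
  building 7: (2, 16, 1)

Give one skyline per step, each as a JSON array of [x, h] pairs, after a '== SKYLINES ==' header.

== SKYLINES ==
[[33,3],[34,0]]
[[26,3],[34,0]]
[[13,14],[17,0],[26,3],[34,0]]
[[13,17],[21,0],[26,3],[34,0]]
[[13,17],[21,6],[26,3],[34,0]]
[[13,17],[21,6],[26,3],[34,0]]
[[2,1],[13,17],[21,6],[26,3],[34,0]]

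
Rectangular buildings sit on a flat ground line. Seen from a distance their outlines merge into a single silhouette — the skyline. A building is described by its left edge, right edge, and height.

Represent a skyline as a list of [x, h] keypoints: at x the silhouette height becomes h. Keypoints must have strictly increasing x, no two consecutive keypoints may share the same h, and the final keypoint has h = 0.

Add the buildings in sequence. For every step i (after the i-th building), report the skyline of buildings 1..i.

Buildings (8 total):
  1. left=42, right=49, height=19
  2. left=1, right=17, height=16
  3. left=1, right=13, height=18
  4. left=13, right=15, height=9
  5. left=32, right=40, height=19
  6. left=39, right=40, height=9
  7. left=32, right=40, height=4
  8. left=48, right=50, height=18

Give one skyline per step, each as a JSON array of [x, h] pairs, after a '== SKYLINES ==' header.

== SKYLINES ==
[[42,19],[49,0]]
[[1,16],[17,0],[42,19],[49,0]]
[[1,18],[13,16],[17,0],[42,19],[49,0]]
[[1,18],[13,16],[17,0],[42,19],[49,0]]
[[1,18],[13,16],[17,0],[32,19],[40,0],[42,19],[49,0]]
[[1,18],[13,16],[17,0],[32,19],[40,0],[42,19],[49,0]]
[[1,18],[13,16],[17,0],[32,19],[40,0],[42,19],[49,0]]
[[1,18],[13,16],[17,0],[32,19],[40,0],[42,19],[49,18],[50,0]]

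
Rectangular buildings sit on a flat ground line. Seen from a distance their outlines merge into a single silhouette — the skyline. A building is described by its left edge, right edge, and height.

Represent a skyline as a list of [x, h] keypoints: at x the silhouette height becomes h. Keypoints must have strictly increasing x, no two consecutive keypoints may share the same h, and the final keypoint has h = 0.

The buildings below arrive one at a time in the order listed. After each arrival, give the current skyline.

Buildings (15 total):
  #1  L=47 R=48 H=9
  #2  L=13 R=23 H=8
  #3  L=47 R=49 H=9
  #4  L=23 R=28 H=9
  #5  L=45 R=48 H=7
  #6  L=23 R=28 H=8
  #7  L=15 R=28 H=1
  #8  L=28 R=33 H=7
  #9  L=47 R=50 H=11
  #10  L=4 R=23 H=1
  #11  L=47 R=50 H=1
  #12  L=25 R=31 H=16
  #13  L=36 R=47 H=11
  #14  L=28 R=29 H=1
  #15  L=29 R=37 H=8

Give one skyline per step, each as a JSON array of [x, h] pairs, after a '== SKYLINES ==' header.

== SKYLINES ==
[[47,9],[48,0]]
[[13,8],[23,0],[47,9],[48,0]]
[[13,8],[23,0],[47,9],[49,0]]
[[13,8],[23,9],[28,0],[47,9],[49,0]]
[[13,8],[23,9],[28,0],[45,7],[47,9],[49,0]]
[[13,8],[23,9],[28,0],[45,7],[47,9],[49,0]]
[[13,8],[23,9],[28,0],[45,7],[47,9],[49,0]]
[[13,8],[23,9],[28,7],[33,0],[45,7],[47,9],[49,0]]
[[13,8],[23,9],[28,7],[33,0],[45,7],[47,11],[50,0]]
[[4,1],[13,8],[23,9],[28,7],[33,0],[45,7],[47,11],[50,0]]
[[4,1],[13,8],[23,9],[28,7],[33,0],[45,7],[47,11],[50,0]]
[[4,1],[13,8],[23,9],[25,16],[31,7],[33,0],[45,7],[47,11],[50,0]]
[[4,1],[13,8],[23,9],[25,16],[31,7],[33,0],[36,11],[50,0]]
[[4,1],[13,8],[23,9],[25,16],[31,7],[33,0],[36,11],[50,0]]
[[4,1],[13,8],[23,9],[25,16],[31,8],[36,11],[50,0]]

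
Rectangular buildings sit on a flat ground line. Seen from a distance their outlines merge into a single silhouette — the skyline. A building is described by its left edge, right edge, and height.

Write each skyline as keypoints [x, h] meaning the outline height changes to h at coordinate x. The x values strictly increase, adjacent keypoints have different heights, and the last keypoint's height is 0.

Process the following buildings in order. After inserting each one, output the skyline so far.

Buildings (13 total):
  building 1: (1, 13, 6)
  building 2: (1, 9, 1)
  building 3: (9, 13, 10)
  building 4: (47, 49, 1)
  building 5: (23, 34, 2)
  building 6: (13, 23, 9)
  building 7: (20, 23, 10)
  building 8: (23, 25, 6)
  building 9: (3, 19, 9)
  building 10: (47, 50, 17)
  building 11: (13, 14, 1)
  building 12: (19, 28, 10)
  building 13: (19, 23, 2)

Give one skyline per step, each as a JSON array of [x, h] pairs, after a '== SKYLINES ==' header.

== SKYLINES ==
[[1,6],[13,0]]
[[1,6],[13,0]]
[[1,6],[9,10],[13,0]]
[[1,6],[9,10],[13,0],[47,1],[49,0]]
[[1,6],[9,10],[13,0],[23,2],[34,0],[47,1],[49,0]]
[[1,6],[9,10],[13,9],[23,2],[34,0],[47,1],[49,0]]
[[1,6],[9,10],[13,9],[20,10],[23,2],[34,0],[47,1],[49,0]]
[[1,6],[9,10],[13,9],[20,10],[23,6],[25,2],[34,0],[47,1],[49,0]]
[[1,6],[3,9],[9,10],[13,9],[20,10],[23,6],[25,2],[34,0],[47,1],[49,0]]
[[1,6],[3,9],[9,10],[13,9],[20,10],[23,6],[25,2],[34,0],[47,17],[50,0]]
[[1,6],[3,9],[9,10],[13,9],[20,10],[23,6],[25,2],[34,0],[47,17],[50,0]]
[[1,6],[3,9],[9,10],[13,9],[19,10],[28,2],[34,0],[47,17],[50,0]]
[[1,6],[3,9],[9,10],[13,9],[19,10],[28,2],[34,0],[47,17],[50,0]]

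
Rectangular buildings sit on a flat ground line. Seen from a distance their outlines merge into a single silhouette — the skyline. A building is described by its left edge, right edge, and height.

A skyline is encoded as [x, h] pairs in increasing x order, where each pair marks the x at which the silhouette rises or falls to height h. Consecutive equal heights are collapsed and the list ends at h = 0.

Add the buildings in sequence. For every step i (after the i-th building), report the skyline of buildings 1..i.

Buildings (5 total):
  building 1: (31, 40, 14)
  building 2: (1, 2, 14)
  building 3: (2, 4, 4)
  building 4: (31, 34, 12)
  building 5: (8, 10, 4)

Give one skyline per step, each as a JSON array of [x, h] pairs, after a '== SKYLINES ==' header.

== SKYLINES ==
[[31,14],[40,0]]
[[1,14],[2,0],[31,14],[40,0]]
[[1,14],[2,4],[4,0],[31,14],[40,0]]
[[1,14],[2,4],[4,0],[31,14],[40,0]]
[[1,14],[2,4],[4,0],[8,4],[10,0],[31,14],[40,0]]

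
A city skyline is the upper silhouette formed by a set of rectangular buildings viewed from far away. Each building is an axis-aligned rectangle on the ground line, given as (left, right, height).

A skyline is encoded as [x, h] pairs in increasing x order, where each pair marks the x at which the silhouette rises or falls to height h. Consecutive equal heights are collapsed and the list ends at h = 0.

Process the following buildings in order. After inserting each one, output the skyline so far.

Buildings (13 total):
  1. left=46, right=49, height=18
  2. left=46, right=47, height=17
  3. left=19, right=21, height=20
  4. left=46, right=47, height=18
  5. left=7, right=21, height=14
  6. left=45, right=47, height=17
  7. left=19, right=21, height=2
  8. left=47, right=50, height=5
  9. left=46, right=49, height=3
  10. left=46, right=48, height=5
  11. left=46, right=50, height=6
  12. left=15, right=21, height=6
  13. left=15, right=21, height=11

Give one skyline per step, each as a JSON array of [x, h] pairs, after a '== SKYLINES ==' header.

== SKYLINES ==
[[46,18],[49,0]]
[[46,18],[49,0]]
[[19,20],[21,0],[46,18],[49,0]]
[[19,20],[21,0],[46,18],[49,0]]
[[7,14],[19,20],[21,0],[46,18],[49,0]]
[[7,14],[19,20],[21,0],[45,17],[46,18],[49,0]]
[[7,14],[19,20],[21,0],[45,17],[46,18],[49,0]]
[[7,14],[19,20],[21,0],[45,17],[46,18],[49,5],[50,0]]
[[7,14],[19,20],[21,0],[45,17],[46,18],[49,5],[50,0]]
[[7,14],[19,20],[21,0],[45,17],[46,18],[49,5],[50,0]]
[[7,14],[19,20],[21,0],[45,17],[46,18],[49,6],[50,0]]
[[7,14],[19,20],[21,0],[45,17],[46,18],[49,6],[50,0]]
[[7,14],[19,20],[21,0],[45,17],[46,18],[49,6],[50,0]]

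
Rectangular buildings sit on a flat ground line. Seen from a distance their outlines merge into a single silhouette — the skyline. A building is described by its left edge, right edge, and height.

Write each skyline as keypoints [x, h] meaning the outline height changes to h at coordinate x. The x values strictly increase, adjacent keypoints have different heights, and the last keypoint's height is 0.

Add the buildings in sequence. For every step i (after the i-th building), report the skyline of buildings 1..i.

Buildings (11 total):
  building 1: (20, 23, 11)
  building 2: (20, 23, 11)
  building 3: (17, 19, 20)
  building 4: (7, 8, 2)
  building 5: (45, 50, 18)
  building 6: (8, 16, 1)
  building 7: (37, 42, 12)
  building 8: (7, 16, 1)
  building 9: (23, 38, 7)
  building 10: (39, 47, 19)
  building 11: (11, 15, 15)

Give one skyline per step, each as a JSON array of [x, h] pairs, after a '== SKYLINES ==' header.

== SKYLINES ==
[[20,11],[23,0]]
[[20,11],[23,0]]
[[17,20],[19,0],[20,11],[23,0]]
[[7,2],[8,0],[17,20],[19,0],[20,11],[23,0]]
[[7,2],[8,0],[17,20],[19,0],[20,11],[23,0],[45,18],[50,0]]
[[7,2],[8,1],[16,0],[17,20],[19,0],[20,11],[23,0],[45,18],[50,0]]
[[7,2],[8,1],[16,0],[17,20],[19,0],[20,11],[23,0],[37,12],[42,0],[45,18],[50,0]]
[[7,2],[8,1],[16,0],[17,20],[19,0],[20,11],[23,0],[37,12],[42,0],[45,18],[50,0]]
[[7,2],[8,1],[16,0],[17,20],[19,0],[20,11],[23,7],[37,12],[42,0],[45,18],[50,0]]
[[7,2],[8,1],[16,0],[17,20],[19,0],[20,11],[23,7],[37,12],[39,19],[47,18],[50,0]]
[[7,2],[8,1],[11,15],[15,1],[16,0],[17,20],[19,0],[20,11],[23,7],[37,12],[39,19],[47,18],[50,0]]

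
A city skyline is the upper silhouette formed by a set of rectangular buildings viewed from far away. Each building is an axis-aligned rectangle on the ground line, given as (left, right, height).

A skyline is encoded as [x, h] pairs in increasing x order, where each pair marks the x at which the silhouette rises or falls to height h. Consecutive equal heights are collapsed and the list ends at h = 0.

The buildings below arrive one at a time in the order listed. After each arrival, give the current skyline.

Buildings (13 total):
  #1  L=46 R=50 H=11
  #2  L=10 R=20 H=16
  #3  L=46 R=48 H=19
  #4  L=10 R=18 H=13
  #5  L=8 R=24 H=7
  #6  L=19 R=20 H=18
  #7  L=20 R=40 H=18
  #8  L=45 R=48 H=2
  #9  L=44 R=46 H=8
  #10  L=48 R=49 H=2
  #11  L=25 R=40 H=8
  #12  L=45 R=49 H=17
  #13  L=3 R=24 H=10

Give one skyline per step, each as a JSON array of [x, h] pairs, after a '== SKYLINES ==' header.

== SKYLINES ==
[[46,11],[50,0]]
[[10,16],[20,0],[46,11],[50,0]]
[[10,16],[20,0],[46,19],[48,11],[50,0]]
[[10,16],[20,0],[46,19],[48,11],[50,0]]
[[8,7],[10,16],[20,7],[24,0],[46,19],[48,11],[50,0]]
[[8,7],[10,16],[19,18],[20,7],[24,0],[46,19],[48,11],[50,0]]
[[8,7],[10,16],[19,18],[40,0],[46,19],[48,11],[50,0]]
[[8,7],[10,16],[19,18],[40,0],[45,2],[46,19],[48,11],[50,0]]
[[8,7],[10,16],[19,18],[40,0],[44,8],[46,19],[48,11],[50,0]]
[[8,7],[10,16],[19,18],[40,0],[44,8],[46,19],[48,11],[50,0]]
[[8,7],[10,16],[19,18],[40,0],[44,8],[46,19],[48,11],[50,0]]
[[8,7],[10,16],[19,18],[40,0],[44,8],[45,17],[46,19],[48,17],[49,11],[50,0]]
[[3,10],[10,16],[19,18],[40,0],[44,8],[45,17],[46,19],[48,17],[49,11],[50,0]]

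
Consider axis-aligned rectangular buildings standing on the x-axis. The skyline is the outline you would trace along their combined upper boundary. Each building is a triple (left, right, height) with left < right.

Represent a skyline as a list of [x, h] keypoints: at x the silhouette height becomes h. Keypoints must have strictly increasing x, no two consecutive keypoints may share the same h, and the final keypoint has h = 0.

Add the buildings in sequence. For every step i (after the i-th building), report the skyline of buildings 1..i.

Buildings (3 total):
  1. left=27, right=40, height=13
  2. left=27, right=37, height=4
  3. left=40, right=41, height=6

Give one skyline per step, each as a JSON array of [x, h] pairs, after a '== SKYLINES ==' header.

== SKYLINES ==
[[27,13],[40,0]]
[[27,13],[40,0]]
[[27,13],[40,6],[41,0]]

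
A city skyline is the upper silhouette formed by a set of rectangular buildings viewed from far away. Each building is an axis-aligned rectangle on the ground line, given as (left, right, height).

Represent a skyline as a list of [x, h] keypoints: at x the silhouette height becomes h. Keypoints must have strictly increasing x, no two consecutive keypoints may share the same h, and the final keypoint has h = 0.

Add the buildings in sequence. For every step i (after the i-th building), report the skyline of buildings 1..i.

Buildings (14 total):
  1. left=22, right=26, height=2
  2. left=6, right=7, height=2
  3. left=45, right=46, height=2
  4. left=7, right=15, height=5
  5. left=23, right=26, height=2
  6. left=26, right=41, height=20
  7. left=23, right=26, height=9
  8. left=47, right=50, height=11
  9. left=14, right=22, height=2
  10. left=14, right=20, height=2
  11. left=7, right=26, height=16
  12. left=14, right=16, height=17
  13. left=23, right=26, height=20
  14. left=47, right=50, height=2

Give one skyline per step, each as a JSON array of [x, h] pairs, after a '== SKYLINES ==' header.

== SKYLINES ==
[[22,2],[26,0]]
[[6,2],[7,0],[22,2],[26,0]]
[[6,2],[7,0],[22,2],[26,0],[45,2],[46,0]]
[[6,2],[7,5],[15,0],[22,2],[26,0],[45,2],[46,0]]
[[6,2],[7,5],[15,0],[22,2],[26,0],[45,2],[46,0]]
[[6,2],[7,5],[15,0],[22,2],[26,20],[41,0],[45,2],[46,0]]
[[6,2],[7,5],[15,0],[22,2],[23,9],[26,20],[41,0],[45,2],[46,0]]
[[6,2],[7,5],[15,0],[22,2],[23,9],[26,20],[41,0],[45,2],[46,0],[47,11],[50,0]]
[[6,2],[7,5],[15,2],[23,9],[26,20],[41,0],[45,2],[46,0],[47,11],[50,0]]
[[6,2],[7,5],[15,2],[23,9],[26,20],[41,0],[45,2],[46,0],[47,11],[50,0]]
[[6,2],[7,16],[26,20],[41,0],[45,2],[46,0],[47,11],[50,0]]
[[6,2],[7,16],[14,17],[16,16],[26,20],[41,0],[45,2],[46,0],[47,11],[50,0]]
[[6,2],[7,16],[14,17],[16,16],[23,20],[41,0],[45,2],[46,0],[47,11],[50,0]]
[[6,2],[7,16],[14,17],[16,16],[23,20],[41,0],[45,2],[46,0],[47,11],[50,0]]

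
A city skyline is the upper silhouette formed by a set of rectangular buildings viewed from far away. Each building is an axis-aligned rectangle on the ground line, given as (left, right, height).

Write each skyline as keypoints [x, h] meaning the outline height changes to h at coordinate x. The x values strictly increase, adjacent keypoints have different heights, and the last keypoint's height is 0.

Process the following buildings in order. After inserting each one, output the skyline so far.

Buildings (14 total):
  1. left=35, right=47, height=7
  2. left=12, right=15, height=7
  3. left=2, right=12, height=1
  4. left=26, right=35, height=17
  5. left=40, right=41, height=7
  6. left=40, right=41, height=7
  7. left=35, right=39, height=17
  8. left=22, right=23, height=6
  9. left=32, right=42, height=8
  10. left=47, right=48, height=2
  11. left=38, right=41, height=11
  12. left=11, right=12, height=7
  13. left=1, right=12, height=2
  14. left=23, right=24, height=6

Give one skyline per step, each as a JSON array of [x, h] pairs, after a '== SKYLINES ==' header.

== SKYLINES ==
[[35,7],[47,0]]
[[12,7],[15,0],[35,7],[47,0]]
[[2,1],[12,7],[15,0],[35,7],[47,0]]
[[2,1],[12,7],[15,0],[26,17],[35,7],[47,0]]
[[2,1],[12,7],[15,0],[26,17],[35,7],[47,0]]
[[2,1],[12,7],[15,0],[26,17],[35,7],[47,0]]
[[2,1],[12,7],[15,0],[26,17],[39,7],[47,0]]
[[2,1],[12,7],[15,0],[22,6],[23,0],[26,17],[39,7],[47,0]]
[[2,1],[12,7],[15,0],[22,6],[23,0],[26,17],[39,8],[42,7],[47,0]]
[[2,1],[12,7],[15,0],[22,6],[23,0],[26,17],[39,8],[42,7],[47,2],[48,0]]
[[2,1],[12,7],[15,0],[22,6],[23,0],[26,17],[39,11],[41,8],[42,7],[47,2],[48,0]]
[[2,1],[11,7],[15,0],[22,6],[23,0],[26,17],[39,11],[41,8],[42,7],[47,2],[48,0]]
[[1,2],[11,7],[15,0],[22,6],[23,0],[26,17],[39,11],[41,8],[42,7],[47,2],[48,0]]
[[1,2],[11,7],[15,0],[22,6],[24,0],[26,17],[39,11],[41,8],[42,7],[47,2],[48,0]]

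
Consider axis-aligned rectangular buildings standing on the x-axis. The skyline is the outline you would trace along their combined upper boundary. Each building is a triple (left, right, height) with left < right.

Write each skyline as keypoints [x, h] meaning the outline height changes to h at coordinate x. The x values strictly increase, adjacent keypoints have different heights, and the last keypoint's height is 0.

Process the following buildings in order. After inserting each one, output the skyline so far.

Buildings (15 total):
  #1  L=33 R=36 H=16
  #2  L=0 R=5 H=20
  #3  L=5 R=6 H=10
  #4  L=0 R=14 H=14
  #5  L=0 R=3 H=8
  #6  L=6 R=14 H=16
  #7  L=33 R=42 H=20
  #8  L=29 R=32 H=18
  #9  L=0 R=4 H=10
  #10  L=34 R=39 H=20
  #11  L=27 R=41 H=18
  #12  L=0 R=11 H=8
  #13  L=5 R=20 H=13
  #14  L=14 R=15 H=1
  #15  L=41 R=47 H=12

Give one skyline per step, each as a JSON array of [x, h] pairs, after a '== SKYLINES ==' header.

== SKYLINES ==
[[33,16],[36,0]]
[[0,20],[5,0],[33,16],[36,0]]
[[0,20],[5,10],[6,0],[33,16],[36,0]]
[[0,20],[5,14],[14,0],[33,16],[36,0]]
[[0,20],[5,14],[14,0],[33,16],[36,0]]
[[0,20],[5,14],[6,16],[14,0],[33,16],[36,0]]
[[0,20],[5,14],[6,16],[14,0],[33,20],[42,0]]
[[0,20],[5,14],[6,16],[14,0],[29,18],[32,0],[33,20],[42,0]]
[[0,20],[5,14],[6,16],[14,0],[29,18],[32,0],[33,20],[42,0]]
[[0,20],[5,14],[6,16],[14,0],[29,18],[32,0],[33,20],[42,0]]
[[0,20],[5,14],[6,16],[14,0],[27,18],[33,20],[42,0]]
[[0,20],[5,14],[6,16],[14,0],[27,18],[33,20],[42,0]]
[[0,20],[5,14],[6,16],[14,13],[20,0],[27,18],[33,20],[42,0]]
[[0,20],[5,14],[6,16],[14,13],[20,0],[27,18],[33,20],[42,0]]
[[0,20],[5,14],[6,16],[14,13],[20,0],[27,18],[33,20],[42,12],[47,0]]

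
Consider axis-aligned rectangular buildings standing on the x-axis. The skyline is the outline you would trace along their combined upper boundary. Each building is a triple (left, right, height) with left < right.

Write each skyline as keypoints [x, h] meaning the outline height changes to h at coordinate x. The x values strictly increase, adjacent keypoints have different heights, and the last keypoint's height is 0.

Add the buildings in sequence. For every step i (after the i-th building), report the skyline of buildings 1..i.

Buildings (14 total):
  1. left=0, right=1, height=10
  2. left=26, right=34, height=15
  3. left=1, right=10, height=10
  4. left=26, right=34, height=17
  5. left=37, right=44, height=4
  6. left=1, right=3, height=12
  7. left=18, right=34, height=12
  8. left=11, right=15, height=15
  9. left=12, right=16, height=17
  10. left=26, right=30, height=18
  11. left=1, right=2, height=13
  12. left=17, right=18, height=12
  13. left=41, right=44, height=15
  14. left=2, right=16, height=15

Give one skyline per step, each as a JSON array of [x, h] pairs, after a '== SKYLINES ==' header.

== SKYLINES ==
[[0,10],[1,0]]
[[0,10],[1,0],[26,15],[34,0]]
[[0,10],[10,0],[26,15],[34,0]]
[[0,10],[10,0],[26,17],[34,0]]
[[0,10],[10,0],[26,17],[34,0],[37,4],[44,0]]
[[0,10],[1,12],[3,10],[10,0],[26,17],[34,0],[37,4],[44,0]]
[[0,10],[1,12],[3,10],[10,0],[18,12],[26,17],[34,0],[37,4],[44,0]]
[[0,10],[1,12],[3,10],[10,0],[11,15],[15,0],[18,12],[26,17],[34,0],[37,4],[44,0]]
[[0,10],[1,12],[3,10],[10,0],[11,15],[12,17],[16,0],[18,12],[26,17],[34,0],[37,4],[44,0]]
[[0,10],[1,12],[3,10],[10,0],[11,15],[12,17],[16,0],[18,12],[26,18],[30,17],[34,0],[37,4],[44,0]]
[[0,10],[1,13],[2,12],[3,10],[10,0],[11,15],[12,17],[16,0],[18,12],[26,18],[30,17],[34,0],[37,4],[44,0]]
[[0,10],[1,13],[2,12],[3,10],[10,0],[11,15],[12,17],[16,0],[17,12],[26,18],[30,17],[34,0],[37,4],[44,0]]
[[0,10],[1,13],[2,12],[3,10],[10,0],[11,15],[12,17],[16,0],[17,12],[26,18],[30,17],[34,0],[37,4],[41,15],[44,0]]
[[0,10],[1,13],[2,15],[12,17],[16,0],[17,12],[26,18],[30,17],[34,0],[37,4],[41,15],[44,0]]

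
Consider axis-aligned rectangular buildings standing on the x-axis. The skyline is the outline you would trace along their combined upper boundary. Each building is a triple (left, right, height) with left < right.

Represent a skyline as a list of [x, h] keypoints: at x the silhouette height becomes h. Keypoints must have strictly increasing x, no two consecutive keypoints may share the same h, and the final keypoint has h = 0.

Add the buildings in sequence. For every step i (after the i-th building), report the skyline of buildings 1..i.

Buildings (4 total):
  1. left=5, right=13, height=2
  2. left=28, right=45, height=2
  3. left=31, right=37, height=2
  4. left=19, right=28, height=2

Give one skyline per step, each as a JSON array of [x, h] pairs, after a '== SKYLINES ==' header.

== SKYLINES ==
[[5,2],[13,0]]
[[5,2],[13,0],[28,2],[45,0]]
[[5,2],[13,0],[28,2],[45,0]]
[[5,2],[13,0],[19,2],[45,0]]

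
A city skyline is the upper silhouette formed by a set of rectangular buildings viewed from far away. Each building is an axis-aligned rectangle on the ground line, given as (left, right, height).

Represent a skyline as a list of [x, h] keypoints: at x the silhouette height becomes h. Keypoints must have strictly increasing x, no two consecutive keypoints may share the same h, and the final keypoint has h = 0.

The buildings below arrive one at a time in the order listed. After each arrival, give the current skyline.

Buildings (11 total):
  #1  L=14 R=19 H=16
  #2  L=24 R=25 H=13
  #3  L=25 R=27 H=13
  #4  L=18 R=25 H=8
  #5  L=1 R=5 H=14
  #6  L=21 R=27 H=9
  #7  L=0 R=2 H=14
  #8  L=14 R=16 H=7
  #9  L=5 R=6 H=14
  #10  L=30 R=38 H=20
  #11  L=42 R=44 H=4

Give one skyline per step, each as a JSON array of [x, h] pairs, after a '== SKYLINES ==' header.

== SKYLINES ==
[[14,16],[19,0]]
[[14,16],[19,0],[24,13],[25,0]]
[[14,16],[19,0],[24,13],[27,0]]
[[14,16],[19,8],[24,13],[27,0]]
[[1,14],[5,0],[14,16],[19,8],[24,13],[27,0]]
[[1,14],[5,0],[14,16],[19,8],[21,9],[24,13],[27,0]]
[[0,14],[5,0],[14,16],[19,8],[21,9],[24,13],[27,0]]
[[0,14],[5,0],[14,16],[19,8],[21,9],[24,13],[27,0]]
[[0,14],[6,0],[14,16],[19,8],[21,9],[24,13],[27,0]]
[[0,14],[6,0],[14,16],[19,8],[21,9],[24,13],[27,0],[30,20],[38,0]]
[[0,14],[6,0],[14,16],[19,8],[21,9],[24,13],[27,0],[30,20],[38,0],[42,4],[44,0]]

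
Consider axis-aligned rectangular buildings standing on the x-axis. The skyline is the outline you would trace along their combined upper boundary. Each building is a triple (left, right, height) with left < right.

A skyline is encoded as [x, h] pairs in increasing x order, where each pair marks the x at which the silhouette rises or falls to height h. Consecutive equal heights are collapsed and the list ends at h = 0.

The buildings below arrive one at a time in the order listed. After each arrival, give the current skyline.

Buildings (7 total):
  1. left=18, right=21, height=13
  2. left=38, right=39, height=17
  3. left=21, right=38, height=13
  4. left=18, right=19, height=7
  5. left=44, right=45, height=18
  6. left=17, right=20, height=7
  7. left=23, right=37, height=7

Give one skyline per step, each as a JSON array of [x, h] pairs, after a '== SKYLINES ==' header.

== SKYLINES ==
[[18,13],[21,0]]
[[18,13],[21,0],[38,17],[39,0]]
[[18,13],[38,17],[39,0]]
[[18,13],[38,17],[39,0]]
[[18,13],[38,17],[39,0],[44,18],[45,0]]
[[17,7],[18,13],[38,17],[39,0],[44,18],[45,0]]
[[17,7],[18,13],[38,17],[39,0],[44,18],[45,0]]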